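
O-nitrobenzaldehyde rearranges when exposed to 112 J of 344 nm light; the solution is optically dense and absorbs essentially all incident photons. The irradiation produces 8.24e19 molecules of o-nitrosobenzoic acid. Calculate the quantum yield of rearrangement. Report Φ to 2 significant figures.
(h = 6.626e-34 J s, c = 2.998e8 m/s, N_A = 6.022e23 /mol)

Φ = 0.42

Product: 8.24e19 / 6.022e23 = 1.368e-4 mol.
Photon energy at 344 nm: hc/λ = (6.626e-34)(2.998e8)/(344e-9) = 5.775e-19 J.
Photons incident: 112 / 5.775e-19 = 1.939e20, i.e. 1.939e20/6.022e23 = 3.220e-4 mol.
Φ = 1.368e-4 mol / 3.220e-4 mol photons = 0.42.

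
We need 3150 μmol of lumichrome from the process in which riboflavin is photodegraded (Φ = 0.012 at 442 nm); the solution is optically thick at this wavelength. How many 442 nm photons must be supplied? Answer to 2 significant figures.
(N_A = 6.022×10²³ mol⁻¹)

Product: 3150 μmol = 0.00315 mol.
Photons that must be absorbed: 0.00315 / 0.012 = 0.2625 mol.
Photon count: 0.2625 × 6.022×10²³ = 1.6×10²³.

1.6×10²³ photons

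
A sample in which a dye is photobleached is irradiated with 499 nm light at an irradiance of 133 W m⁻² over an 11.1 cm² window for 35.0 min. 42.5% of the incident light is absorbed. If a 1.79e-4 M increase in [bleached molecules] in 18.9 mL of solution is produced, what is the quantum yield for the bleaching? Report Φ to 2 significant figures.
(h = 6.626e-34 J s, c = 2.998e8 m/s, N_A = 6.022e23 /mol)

Φ = 0.0062

Product: (1.79e-4 M)(0.0189 L) = 3.383e-6 mol.
Photon energy at 499 nm: hc/λ = (6.626e-34)(2.998e8)/(499e-9) = 3.981e-19 J.
Energy delivered: (133 W m⁻²)(11.1e-4 m²)(2100 s) = 310.0 J.
Photons incident: 310.0 / 3.981e-19 = 7.787e20, i.e. 7.787e20/6.022e23 = 0.001293 mol.
Photons absorbed: 0.425 × 0.001293 = 5.495e-4 mol.
Φ = 3.383e-6 mol / 5.495e-4 mol photons = 0.0062.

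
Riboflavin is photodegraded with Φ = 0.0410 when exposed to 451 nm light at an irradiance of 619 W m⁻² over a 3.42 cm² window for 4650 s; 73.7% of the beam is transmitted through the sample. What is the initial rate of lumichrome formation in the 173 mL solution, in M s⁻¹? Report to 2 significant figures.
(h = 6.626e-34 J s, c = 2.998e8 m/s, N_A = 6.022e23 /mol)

Photon energy at 451 nm: hc/λ = (6.626e-34)(2.998e8)/(451e-9) = 4.405e-19 J.
Energy delivered: (619 W m⁻²)(3.42e-4 m²)(4650 s) = 984.4 J.
Photons incident: 984.4 / 4.405e-19 = 2.235e21, i.e. 2.235e21/6.022e23 = 0.003711 mol.
Fraction absorbed: 1 − 73.7/100 = 0.2630.
Photons absorbed: 0.2630 × 0.003711 = 9.760e-4 mol.
Product formed: 0.0410 × 9.760e-4 = 4.002e-5 mol.
Rate: 4.002e-5 mol / (4650 s × 0.173 L) = 5.0e-8 M s⁻¹.

5.0e-8 M s⁻¹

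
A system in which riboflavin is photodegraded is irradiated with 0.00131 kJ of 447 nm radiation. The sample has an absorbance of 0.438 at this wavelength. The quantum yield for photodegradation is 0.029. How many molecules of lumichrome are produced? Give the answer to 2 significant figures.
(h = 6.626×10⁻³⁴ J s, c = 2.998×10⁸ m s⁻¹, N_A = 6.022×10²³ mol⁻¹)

5.4×10¹⁶ molecules

Photon energy at 447 nm: hc/λ = (6.626×10⁻³⁴)(2.998×10⁸)/(447×10⁻⁹) = 4.444×10⁻¹⁹ J.
Incident energy: 0.00131 kJ = 1.31 J.
Photons incident: 1.31 / 4.444×10⁻¹⁹ = 2.948×10¹⁸, i.e. 2.948×10¹⁸/6.022×10²³ = 4.895×10⁻⁶ mol.
Fraction absorbed: 1 − 10^(−0.438) = 0.6352.
Photons absorbed: 0.6352 × 4.895×10⁻⁶ = 3.109×10⁻⁶ mol.
Product: Φ × n_abs = 0.029 × 3.109×10⁻⁶ = 9.016×10⁻⁸ mol.
As a count: 9.016×10⁻⁸ × 6.022×10²³ = 5.4×10¹⁶.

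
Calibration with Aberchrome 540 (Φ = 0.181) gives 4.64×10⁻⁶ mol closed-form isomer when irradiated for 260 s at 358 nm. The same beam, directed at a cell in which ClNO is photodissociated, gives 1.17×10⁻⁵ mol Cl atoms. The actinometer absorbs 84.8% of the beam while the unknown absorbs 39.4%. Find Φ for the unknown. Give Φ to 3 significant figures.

Φ = 0.982

Photons absorbed by the actinometer: 4.64×10⁻⁶ / 0.181 = 2.564×10⁻⁵ mol.
Incident flux: 2.564×10⁻⁵ / 0.848 = 3.024×10⁻⁵ einstein.
Absorbed by unknown: 0.394 × 3.024×10⁻⁵ = 1.191×10⁻⁵ mol.
Φ(unknown) = 1.17×10⁻⁵ / 1.191×10⁻⁵ = 0.982.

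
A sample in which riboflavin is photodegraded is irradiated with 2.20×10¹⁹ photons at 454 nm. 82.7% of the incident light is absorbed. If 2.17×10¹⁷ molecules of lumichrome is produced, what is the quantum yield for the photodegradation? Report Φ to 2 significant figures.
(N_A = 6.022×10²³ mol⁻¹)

Φ = 0.012

Product: 2.17×10¹⁷ / 6.022×10²³ = 3.603×10⁻⁷ mol.
Moles of photons: 2.20×10¹⁹ / 6.022×10²³ = 3.653×10⁻⁵ mol.
Photons absorbed: 0.827 × 3.653×10⁻⁵ = 3.021×10⁻⁵ mol.
Φ = 3.603×10⁻⁷ mol / 3.021×10⁻⁵ mol photons = 0.012.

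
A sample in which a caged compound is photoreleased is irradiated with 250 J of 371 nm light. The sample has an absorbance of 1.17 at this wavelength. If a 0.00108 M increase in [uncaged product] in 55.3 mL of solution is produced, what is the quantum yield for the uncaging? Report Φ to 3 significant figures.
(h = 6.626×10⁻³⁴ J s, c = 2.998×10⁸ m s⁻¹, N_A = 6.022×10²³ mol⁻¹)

Product: (0.00108 M)(0.0553 L) = 5.972×10⁻⁵ mol.
Photon energy at 371 nm: hc/λ = (6.626×10⁻³⁴)(2.998×10⁸)/(371×10⁻⁹) = 5.354×10⁻¹⁹ J.
Photons incident: 250 / 5.354×10⁻¹⁹ = 4.669×10²⁰, i.e. 4.669×10²⁰/6.022×10²³ = 7.753×10⁻⁴ mol.
Fraction absorbed: 1 − 10^(−1.17) = 0.9324.
Photons absorbed: 0.9324 × 7.753×10⁻⁴ = 7.229×10⁻⁴ mol.
Φ = 5.972×10⁻⁵ mol / 7.229×10⁻⁴ mol photons = 0.0826.

Φ = 0.0826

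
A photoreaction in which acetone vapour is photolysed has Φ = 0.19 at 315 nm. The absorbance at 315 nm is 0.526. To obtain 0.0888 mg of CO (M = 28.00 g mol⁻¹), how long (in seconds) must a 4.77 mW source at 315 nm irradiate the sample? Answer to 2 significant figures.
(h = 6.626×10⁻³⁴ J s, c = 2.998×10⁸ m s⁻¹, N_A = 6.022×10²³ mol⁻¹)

t ≈ 1900 s

Product: 0.0888 mg / 28.00 g mol⁻¹ = 3.171×10⁻⁶ mol.
Photons that must be absorbed: 3.171×10⁻⁶ / 0.19 = 1.669×10⁻⁵ mol.
Fraction absorbed: 1 − 10^(−0.526) = 0.7021.
Incident photons needed: 1.669×10⁻⁵ / 0.7021 = 2.377×10⁻⁵ mol.
Photon energy: hc/λ = 6.306×10⁻¹⁹ J; per mole, 3.797×10⁵ J mol⁻¹.
Energy required: 2.377×10⁻⁵ × 3.797×10⁵ = 9.025 J.
Time: 9.025 J / 0.00477 W = 1900 s.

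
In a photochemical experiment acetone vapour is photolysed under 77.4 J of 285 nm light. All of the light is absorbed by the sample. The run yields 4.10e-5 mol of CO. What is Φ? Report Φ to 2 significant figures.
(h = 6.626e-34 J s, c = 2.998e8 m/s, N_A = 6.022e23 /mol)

Φ = 0.22

Photon energy at 285 nm: hc/λ = (6.626e-34)(2.998e8)/(285e-9) = 6.970e-19 J.
Photons incident: 77.4 / 6.970e-19 = 1.110e20, i.e. 1.110e20/6.022e23 = 1.843e-4 mol.
Φ = 4.10e-5 mol / 1.843e-4 mol photons = 0.22.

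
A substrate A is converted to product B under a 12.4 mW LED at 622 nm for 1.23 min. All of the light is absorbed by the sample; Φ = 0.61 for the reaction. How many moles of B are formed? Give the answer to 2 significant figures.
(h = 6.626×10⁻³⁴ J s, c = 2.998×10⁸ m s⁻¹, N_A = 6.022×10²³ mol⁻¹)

2.9×10⁻⁶ mol

Photon energy at 622 nm: hc/λ = (6.626×10⁻³⁴)(2.998×10⁸)/(622×10⁻⁹) = 3.194×10⁻¹⁹ J.
Energy delivered: (12.4 mW)(73.8 s) = 0.9151 J.
Photons incident: 0.9151 / 3.194×10⁻¹⁹ = 2.865×10¹⁸, i.e. 2.865×10¹⁸/6.022×10²³ = 4.758×10⁻⁶ mol.
Product: Φ × n_abs = 0.61 × 4.758×10⁻⁶ = 2.902×10⁻⁶ mol.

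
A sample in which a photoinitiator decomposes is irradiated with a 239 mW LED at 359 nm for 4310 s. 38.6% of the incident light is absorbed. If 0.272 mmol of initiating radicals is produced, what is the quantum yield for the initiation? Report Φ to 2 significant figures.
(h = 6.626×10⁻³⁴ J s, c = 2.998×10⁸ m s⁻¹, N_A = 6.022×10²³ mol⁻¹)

Product: 0.272 mmol = 2.72×10⁻⁴ mol.
Photon energy at 359 nm: hc/λ = (6.626×10⁻³⁴)(2.998×10⁸)/(359×10⁻⁹) = 5.533×10⁻¹⁹ J.
Energy delivered: (239 mW)(4310 s) = 1030 J.
Photons incident: 1030 / 5.533×10⁻¹⁹ = 1.862×10²¹, i.e. 1.862×10²¹/6.022×10²³ = 0.003092 mol.
Photons absorbed: 0.386 × 0.003092 = 0.001194 mol.
Φ = 2.72×10⁻⁴ mol / 0.001194 mol photons = 0.23.

Φ = 0.23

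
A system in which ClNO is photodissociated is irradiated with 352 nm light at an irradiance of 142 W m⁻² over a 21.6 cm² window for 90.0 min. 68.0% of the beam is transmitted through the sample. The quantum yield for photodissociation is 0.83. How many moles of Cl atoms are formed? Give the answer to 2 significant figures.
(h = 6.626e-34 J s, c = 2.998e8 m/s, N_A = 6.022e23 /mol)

0.0013 mol

Photon energy at 352 nm: hc/λ = (6.626e-34)(2.998e8)/(352e-9) = 5.643e-19 J.
Energy delivered: (142 W m⁻²)(21.6e-4 m²)(5400 s) = 1656 J.
Photons incident: 1656 / 5.643e-19 = 2.935e21, i.e. 2.935e21/6.022e23 = 0.004874 mol.
Fraction absorbed: 1 − 68.0/100 = 0.3200.
Photons absorbed: 0.3200 × 0.004874 = 0.001560 mol.
Product: Φ × n_abs = 0.83 × 0.001560 = 0.001295 mol.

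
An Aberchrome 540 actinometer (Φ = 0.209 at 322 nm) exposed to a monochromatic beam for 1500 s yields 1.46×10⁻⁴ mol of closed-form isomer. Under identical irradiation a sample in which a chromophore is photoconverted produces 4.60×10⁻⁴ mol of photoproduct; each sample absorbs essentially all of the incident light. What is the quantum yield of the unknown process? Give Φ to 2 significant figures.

Photons absorbed by the actinometer: 1.46×10⁻⁴ / 0.209 = 6.986×10⁻⁴ mol.
Φ(unknown) = 4.60×10⁻⁴ / 6.986×10⁻⁴ = 0.66.

Φ = 0.66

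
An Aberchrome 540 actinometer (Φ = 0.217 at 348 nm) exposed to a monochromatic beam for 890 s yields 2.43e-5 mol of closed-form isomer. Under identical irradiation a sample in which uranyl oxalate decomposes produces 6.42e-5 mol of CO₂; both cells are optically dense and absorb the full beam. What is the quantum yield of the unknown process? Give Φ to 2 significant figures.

Φ = 0.57

Photons absorbed by the actinometer: 2.43e-5 / 0.217 = 1.120e-4 mol.
Φ(unknown) = 6.42e-5 / 1.120e-4 = 0.57.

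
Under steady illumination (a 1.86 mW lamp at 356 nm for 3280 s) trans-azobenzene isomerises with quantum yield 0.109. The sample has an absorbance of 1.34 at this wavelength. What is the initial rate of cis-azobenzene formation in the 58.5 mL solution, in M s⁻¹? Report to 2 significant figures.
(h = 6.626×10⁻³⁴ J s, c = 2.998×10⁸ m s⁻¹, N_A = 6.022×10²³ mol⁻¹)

9.8×10⁻⁹ M s⁻¹

Photon energy at 356 nm: hc/λ = (6.626×10⁻³⁴)(2.998×10⁸)/(356×10⁻⁹) = 5.580×10⁻¹⁹ J.
Energy delivered: (1.86 mW)(3280 s) = 6.101 J.
Photons incident: 6.101 / 5.580×10⁻¹⁹ = 1.093×10¹⁹, i.e. 1.093×10¹⁹/6.022×10²³ = 1.815×10⁻⁵ mol.
Fraction absorbed: 1 − 10^(−1.34) = 0.9543.
Photons absorbed: 0.9543 × 1.815×10⁻⁵ = 1.732×10⁻⁵ mol.
Product formed: 0.109 × 1.732×10⁻⁵ = 1.888×10⁻⁶ mol.
Rate: 1.888×10⁻⁶ mol / (3280 s × 0.0585 L) = 9.8×10⁻⁹ M s⁻¹.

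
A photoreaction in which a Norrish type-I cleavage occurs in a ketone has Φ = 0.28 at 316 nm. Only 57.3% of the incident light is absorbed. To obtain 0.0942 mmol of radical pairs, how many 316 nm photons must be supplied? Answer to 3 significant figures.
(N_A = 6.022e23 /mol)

Product: 0.0942 mmol = 9.42e-5 mol.
Photons that must be absorbed: 9.42e-5 / 0.28 = 3.364e-4 mol.
Incident photons needed: 3.364e-4 / 0.573 = 5.871e-4 mol.
Photon count: 5.871e-4 × 6.022e23 = 3.54e20.

3.54e20 photons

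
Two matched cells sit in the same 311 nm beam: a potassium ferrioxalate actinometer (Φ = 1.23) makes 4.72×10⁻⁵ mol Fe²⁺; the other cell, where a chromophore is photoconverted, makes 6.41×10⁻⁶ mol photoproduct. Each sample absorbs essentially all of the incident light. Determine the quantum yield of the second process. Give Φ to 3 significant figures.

Photons absorbed by the actinometer: 4.72×10⁻⁵ / 1.23 = 3.837×10⁻⁵ mol.
Φ(unknown) = 6.41×10⁻⁶ / 3.837×10⁻⁵ = 0.167.

Φ = 0.167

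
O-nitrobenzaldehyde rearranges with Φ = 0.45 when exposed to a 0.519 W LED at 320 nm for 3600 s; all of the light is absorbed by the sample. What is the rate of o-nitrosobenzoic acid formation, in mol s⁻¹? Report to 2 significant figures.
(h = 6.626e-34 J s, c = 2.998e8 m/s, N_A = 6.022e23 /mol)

6.2e-7 mol s⁻¹

Photon energy at 320 nm: hc/λ = (6.626e-34)(2.998e8)/(320e-9) = 6.208e-19 J.
Energy delivered: (0.519 W)(3600 s) = 1868 J.
Photons incident: 1868 / 6.208e-19 = 3.009e21, i.e. 3.009e21/6.022e23 = 0.004997 mol.
Product formed: 0.45 × 0.004997 = 0.002249 mol.
Rate: 0.002249 / 3600 s = 6.2e-7 mol s⁻¹.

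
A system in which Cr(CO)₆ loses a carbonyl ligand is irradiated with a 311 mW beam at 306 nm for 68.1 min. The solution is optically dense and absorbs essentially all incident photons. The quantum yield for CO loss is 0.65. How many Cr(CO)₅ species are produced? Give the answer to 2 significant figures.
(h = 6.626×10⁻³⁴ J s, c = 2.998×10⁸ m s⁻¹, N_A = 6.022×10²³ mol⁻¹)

1.3×10²¹ species

Photon energy at 306 nm: hc/λ = (6.626×10⁻³⁴)(2.998×10⁸)/(306×10⁻⁹) = 6.492×10⁻¹⁹ J.
Energy delivered: (311 mW)(4086 s) = 1271 J.
Photons incident: 1271 / 6.492×10⁻¹⁹ = 1.958×10²¹, i.e. 1.958×10²¹/6.022×10²³ = 0.003251 mol.
Product: Φ × n_abs = 0.65 × 0.003251 = 0.002113 mol.
As a count: 0.002113 × 6.022×10²³ = 1.3×10²¹.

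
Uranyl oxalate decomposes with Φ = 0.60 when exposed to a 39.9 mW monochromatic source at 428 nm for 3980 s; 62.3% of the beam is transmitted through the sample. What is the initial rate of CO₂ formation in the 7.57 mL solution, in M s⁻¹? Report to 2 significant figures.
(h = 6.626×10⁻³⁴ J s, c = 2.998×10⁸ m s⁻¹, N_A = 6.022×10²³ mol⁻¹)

Photon energy at 428 nm: hc/λ = (6.626×10⁻³⁴)(2.998×10⁸)/(428×10⁻⁹) = 4.641×10⁻¹⁹ J.
Energy delivered: (39.9 mW)(3980 s) = 158.8 J.
Photons incident: 158.8 / 4.641×10⁻¹⁹ = 3.422×10²⁰, i.e. 3.422×10²⁰/6.022×10²³ = 5.682×10⁻⁴ mol.
Fraction absorbed: 1 − 62.3/100 = 0.3770.
Photons absorbed: 0.3770 × 5.682×10⁻⁴ = 2.142×10⁻⁴ mol.
Product formed: 0.60 × 2.142×10⁻⁴ = 1.285×10⁻⁴ mol.
Rate: 1.285×10⁻⁴ mol / (3980 s × 0.00757 L) = 4.3×10⁻⁶ M s⁻¹.

4.3×10⁻⁶ M s⁻¹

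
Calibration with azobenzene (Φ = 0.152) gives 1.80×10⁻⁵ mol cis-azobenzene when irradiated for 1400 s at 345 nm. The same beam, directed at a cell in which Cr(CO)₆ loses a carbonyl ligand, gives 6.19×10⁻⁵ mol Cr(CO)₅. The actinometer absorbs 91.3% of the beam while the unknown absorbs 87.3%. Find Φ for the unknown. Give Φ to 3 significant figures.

Photons absorbed by the actinometer: 1.80×10⁻⁵ / 0.152 = 1.184×10⁻⁴ mol.
Incident flux: 1.184×10⁻⁴ / 0.913 = 1.297×10⁻⁴ einstein.
Absorbed by unknown: 0.873 × 1.297×10⁻⁴ = 1.132×10⁻⁴ mol.
Φ(unknown) = 6.19×10⁻⁵ / 1.132×10⁻⁴ = 0.547.

Φ = 0.547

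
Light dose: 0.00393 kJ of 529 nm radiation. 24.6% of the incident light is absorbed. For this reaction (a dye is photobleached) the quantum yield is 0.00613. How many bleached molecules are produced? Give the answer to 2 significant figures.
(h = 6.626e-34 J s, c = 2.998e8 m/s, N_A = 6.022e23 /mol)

Photon energy at 529 nm: hc/λ = (6.626e-34)(2.998e8)/(529e-9) = 3.755e-19 J.
Incident energy: 0.00393 kJ = 3.93 J.
Photons incident: 3.93 / 3.755e-19 = 1.047e19, i.e. 1.047e19/6.022e23 = 1.739e-5 mol.
Photons absorbed: 0.246 × 1.739e-5 = 4.278e-6 mol.
Product: Φ × n_abs = 0.00613 × 4.278e-6 = 2.622e-8 mol.
As a count: 2.622e-8 × 6.022e23 = 1.6e16.

1.6e16 bleached molecules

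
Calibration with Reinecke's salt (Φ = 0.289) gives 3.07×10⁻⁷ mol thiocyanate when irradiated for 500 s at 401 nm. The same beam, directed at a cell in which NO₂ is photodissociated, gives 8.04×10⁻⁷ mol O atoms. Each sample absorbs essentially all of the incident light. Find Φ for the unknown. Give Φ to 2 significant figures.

Φ = 0.76

Photons absorbed by the actinometer: 3.07×10⁻⁷ / 0.289 = 1.062×10⁻⁶ mol.
Φ(unknown) = 8.04×10⁻⁷ / 1.062×10⁻⁶ = 0.76.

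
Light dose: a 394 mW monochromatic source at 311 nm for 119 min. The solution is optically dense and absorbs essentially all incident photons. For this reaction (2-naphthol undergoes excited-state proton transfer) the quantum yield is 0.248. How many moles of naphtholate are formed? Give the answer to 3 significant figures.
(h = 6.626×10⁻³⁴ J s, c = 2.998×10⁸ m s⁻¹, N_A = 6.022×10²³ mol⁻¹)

Photon energy at 311 nm: hc/λ = (6.626×10⁻³⁴)(2.998×10⁸)/(311×10⁻⁹) = 6.387×10⁻¹⁹ J.
Energy delivered: (394 mW)(7140 s) = 2813 J.
Photons incident: 2813 / 6.387×10⁻¹⁹ = 4.404×10²¹, i.e. 4.404×10²¹/6.022×10²³ = 0.007313 mol.
Product: Φ × n_abs = 0.248 × 0.007313 = 0.001814 mol.

0.00181 mol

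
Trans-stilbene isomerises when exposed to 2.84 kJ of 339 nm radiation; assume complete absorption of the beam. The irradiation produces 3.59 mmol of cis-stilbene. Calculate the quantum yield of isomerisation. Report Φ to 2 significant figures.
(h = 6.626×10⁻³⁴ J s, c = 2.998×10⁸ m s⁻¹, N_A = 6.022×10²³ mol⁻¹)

Φ = 0.45

Product: 3.59 mmol = 0.00359 mol.
Photon energy at 339 nm: hc/λ = (6.626×10⁻³⁴)(2.998×10⁸)/(339×10⁻⁹) = 5.860×10⁻¹⁹ J.
Incident energy: 2.84 kJ = 2840 J.
Photons incident: 2840 / 5.860×10⁻¹⁹ = 4.846×10²¹, i.e. 4.846×10²¹/6.022×10²³ = 0.008047 mol.
Φ = 0.00359 mol / 0.008047 mol photons = 0.45.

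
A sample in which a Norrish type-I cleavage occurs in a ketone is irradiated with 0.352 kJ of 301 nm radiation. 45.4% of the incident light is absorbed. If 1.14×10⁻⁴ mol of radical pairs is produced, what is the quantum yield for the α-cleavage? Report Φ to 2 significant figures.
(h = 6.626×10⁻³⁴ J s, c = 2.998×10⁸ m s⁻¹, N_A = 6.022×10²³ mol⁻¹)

Photon energy at 301 nm: hc/λ = (6.626×10⁻³⁴)(2.998×10⁸)/(301×10⁻⁹) = 6.600×10⁻¹⁹ J.
Incident energy: 0.352 kJ = 352 J.
Photons incident: 352 / 6.600×10⁻¹⁹ = 5.333×10²⁰, i.e. 5.333×10²⁰/6.022×10²³ = 8.856×10⁻⁴ mol.
Photons absorbed: 0.454 × 8.856×10⁻⁴ = 4.021×10⁻⁴ mol.
Φ = 1.14×10⁻⁴ mol / 4.021×10⁻⁴ mol photons = 0.28.

Φ = 0.28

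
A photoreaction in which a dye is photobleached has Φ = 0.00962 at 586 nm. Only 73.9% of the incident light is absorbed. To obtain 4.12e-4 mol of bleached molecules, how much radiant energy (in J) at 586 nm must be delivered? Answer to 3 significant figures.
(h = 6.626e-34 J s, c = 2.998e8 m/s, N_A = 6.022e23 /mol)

1.18e4 J

Photons that must be absorbed: 4.12e-4 / 0.00962 = 0.04283 mol.
Incident photons needed: 0.04283 / 0.739 = 0.05796 mol.
Photon energy: hc/λ = 3.390e-19 J; per mole, 2.041e5 J mol⁻¹.
Energy required: 0.05796 × 2.041e5 = 1.18e4 J.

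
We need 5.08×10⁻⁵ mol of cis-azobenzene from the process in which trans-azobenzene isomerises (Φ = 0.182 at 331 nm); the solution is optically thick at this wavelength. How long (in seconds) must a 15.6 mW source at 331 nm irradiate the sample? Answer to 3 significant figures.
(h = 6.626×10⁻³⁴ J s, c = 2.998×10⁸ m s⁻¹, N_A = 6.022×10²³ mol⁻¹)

t ≈ 6470 s

Photons that must be absorbed: 5.08×10⁻⁵ / 0.182 = 2.791×10⁻⁴ mol.
Photon energy: hc/λ = 6.001×10⁻¹⁹ J; per mole, 3.614×10⁵ J mol⁻¹.
Energy required: 2.791×10⁻⁴ × 3.614×10⁵ = 100.9 J.
Time: 100.9 J / 0.0156 W = 6470 s.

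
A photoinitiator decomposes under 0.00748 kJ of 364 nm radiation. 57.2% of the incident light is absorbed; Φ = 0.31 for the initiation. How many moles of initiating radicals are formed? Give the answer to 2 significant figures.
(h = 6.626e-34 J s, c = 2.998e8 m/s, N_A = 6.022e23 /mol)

4.0e-6 mol

Photon energy at 364 nm: hc/λ = (6.626e-34)(2.998e8)/(364e-9) = 5.457e-19 J.
Incident energy: 0.00748 kJ = 7.48 J.
Photons incident: 7.48 / 5.457e-19 = 1.371e19, i.e. 1.371e19/6.022e23 = 2.277e-5 mol.
Photons absorbed: 0.572 × 2.277e-5 = 1.302e-5 mol.
Product: Φ × n_abs = 0.31 × 1.302e-5 = 4.036e-6 mol.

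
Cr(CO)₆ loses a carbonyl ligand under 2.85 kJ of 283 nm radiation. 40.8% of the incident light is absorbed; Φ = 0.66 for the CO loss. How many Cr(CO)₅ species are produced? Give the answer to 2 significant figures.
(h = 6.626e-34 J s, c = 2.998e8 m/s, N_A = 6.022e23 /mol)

1.1e21 species

Photon energy at 283 nm: hc/λ = (6.626e-34)(2.998e8)/(283e-9) = 7.019e-19 J.
Incident energy: 2.85 kJ = 2850 J.
Photons incident: 2850 / 7.019e-19 = 4.060e21, i.e. 4.060e21/6.022e23 = 0.006742 mol.
Photons absorbed: 0.408 × 0.006742 = 0.002751 mol.
Product: Φ × n_abs = 0.66 × 0.002751 = 0.001816 mol.
As a count: 0.001816 × 6.022e23 = 1.1e21.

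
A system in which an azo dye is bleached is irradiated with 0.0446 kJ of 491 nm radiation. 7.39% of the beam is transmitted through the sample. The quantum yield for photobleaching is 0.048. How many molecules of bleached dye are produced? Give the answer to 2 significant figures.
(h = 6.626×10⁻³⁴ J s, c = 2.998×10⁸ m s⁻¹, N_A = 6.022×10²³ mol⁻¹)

Photon energy at 491 nm: hc/λ = (6.626×10⁻³⁴)(2.998×10⁸)/(491×10⁻⁹) = 4.046×10⁻¹⁹ J.
Incident energy: 0.0446 kJ = 44.6 J.
Photons incident: 44.6 / 4.046×10⁻¹⁹ = 1.102×10²⁰, i.e. 1.102×10²⁰/6.022×10²³ = 1.830×10⁻⁴ mol.
Fraction absorbed: 1 − 7.39/100 = 0.9261.
Photons absorbed: 0.9261 × 1.830×10⁻⁴ = 1.695×10⁻⁴ mol.
Product: Φ × n_abs = 0.048 × 1.695×10⁻⁴ = 8.136×10⁻⁶ mol.
As a count: 8.136×10⁻⁶ × 6.022×10²³ = 4.9×10¹⁸.

4.9×10¹⁸ molecules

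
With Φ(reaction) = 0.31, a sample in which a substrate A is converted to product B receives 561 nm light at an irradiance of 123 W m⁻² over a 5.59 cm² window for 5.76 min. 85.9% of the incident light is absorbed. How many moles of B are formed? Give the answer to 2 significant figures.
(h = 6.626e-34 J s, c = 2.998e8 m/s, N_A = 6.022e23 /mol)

Photon energy at 561 nm: hc/λ = (6.626e-34)(2.998e8)/(561e-9) = 3.541e-19 J.
Energy delivered: (123 W m⁻²)(5.59e-4 m²)(345.6 s) = 23.76 J.
Photons incident: 23.76 / 3.541e-19 = 6.710e19, i.e. 6.710e19/6.022e23 = 1.114e-4 mol.
Photons absorbed: 0.859 × 1.114e-4 = 9.569e-5 mol.
Product: Φ × n_abs = 0.31 × 9.569e-5 = 2.966e-5 mol.

3.0e-5 mol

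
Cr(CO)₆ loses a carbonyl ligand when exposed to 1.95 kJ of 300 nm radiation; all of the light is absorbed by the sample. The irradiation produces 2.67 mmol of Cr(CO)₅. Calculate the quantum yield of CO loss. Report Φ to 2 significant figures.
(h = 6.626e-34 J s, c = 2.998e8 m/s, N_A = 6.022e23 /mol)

Φ = 0.55

Product: 2.67 mmol = 0.00267 mol.
Photon energy at 300 nm: hc/λ = (6.626e-34)(2.998e8)/(300e-9) = 6.622e-19 J.
Incident energy: 1.95 kJ = 1950 J.
Photons incident: 1950 / 6.622e-19 = 2.945e21, i.e. 2.945e21/6.022e23 = 0.004890 mol.
Φ = 0.00267 mol / 0.004890 mol photons = 0.55.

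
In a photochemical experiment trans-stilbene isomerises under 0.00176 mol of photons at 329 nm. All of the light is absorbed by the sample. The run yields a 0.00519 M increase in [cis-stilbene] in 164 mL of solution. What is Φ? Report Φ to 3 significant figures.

Φ = 0.484

Product: (0.00519 M)(0.164 L) = 8.512×10⁻⁴ mol.
Φ = 8.512×10⁻⁴ mol / 0.00176 mol photons = 0.484.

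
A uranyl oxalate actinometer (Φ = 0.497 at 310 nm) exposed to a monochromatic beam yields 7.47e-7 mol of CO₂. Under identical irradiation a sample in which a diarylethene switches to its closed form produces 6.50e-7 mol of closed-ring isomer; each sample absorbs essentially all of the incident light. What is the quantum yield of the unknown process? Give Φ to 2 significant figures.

Photons absorbed by the actinometer: 7.47e-7 / 0.497 = 1.503e-6 mol.
Φ(unknown) = 6.50e-7 / 1.503e-6 = 0.43.

Φ = 0.43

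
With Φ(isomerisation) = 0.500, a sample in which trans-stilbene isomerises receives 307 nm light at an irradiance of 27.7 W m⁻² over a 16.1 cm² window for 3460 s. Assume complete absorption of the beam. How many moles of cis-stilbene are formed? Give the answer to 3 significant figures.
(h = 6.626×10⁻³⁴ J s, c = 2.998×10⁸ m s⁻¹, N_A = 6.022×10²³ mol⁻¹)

Photon energy at 307 nm: hc/λ = (6.626×10⁻³⁴)(2.998×10⁸)/(307×10⁻⁹) = 6.471×10⁻¹⁹ J.
Energy delivered: (27.7 W m⁻²)(16.1×10⁻⁴ m²)(3460 s) = 154.3 J.
Photons incident: 154.3 / 6.471×10⁻¹⁹ = 2.384×10²⁰, i.e. 2.384×10²⁰/6.022×10²³ = 3.959×10⁻⁴ mol.
Product: Φ × n_abs = 0.500 × 3.959×10⁻⁴ = 1.980×10⁻⁴ mol.

1.98×10⁻⁴ mol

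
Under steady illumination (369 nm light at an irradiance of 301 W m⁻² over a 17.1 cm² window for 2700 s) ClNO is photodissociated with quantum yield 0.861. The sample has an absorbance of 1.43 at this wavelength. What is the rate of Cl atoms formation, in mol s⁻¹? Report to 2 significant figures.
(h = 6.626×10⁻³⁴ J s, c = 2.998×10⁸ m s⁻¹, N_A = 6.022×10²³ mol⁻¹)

1.3×10⁻⁶ mol s⁻¹

Photon energy at 369 nm: hc/λ = (6.626×10⁻³⁴)(2.998×10⁸)/(369×10⁻⁹) = 5.383×10⁻¹⁹ J.
Energy delivered: (301 W m⁻²)(17.1×10⁻⁴ m²)(2700 s) = 1390 J.
Photons incident: 1390 / 5.383×10⁻¹⁹ = 2.582×10²¹, i.e. 2.582×10²¹/6.022×10²³ = 0.004288 mol.
Fraction absorbed: 1 − 10^(−1.43) = 0.9628.
Photons absorbed: 0.9628 × 0.004288 = 0.004128 mol.
Product formed: 0.861 × 0.004128 = 0.003554 mol.
Rate: 0.003554 / 2700 s = 1.3×10⁻⁶ mol s⁻¹.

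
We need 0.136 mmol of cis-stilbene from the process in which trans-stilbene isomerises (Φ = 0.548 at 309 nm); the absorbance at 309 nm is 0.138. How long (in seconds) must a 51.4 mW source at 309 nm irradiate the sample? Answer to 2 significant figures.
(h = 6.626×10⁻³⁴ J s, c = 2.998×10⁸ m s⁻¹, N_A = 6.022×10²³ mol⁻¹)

Product: 0.136 mmol = 1.36×10⁻⁴ mol.
Photons that must be absorbed: 1.36×10⁻⁴ / 0.548 = 2.482×10⁻⁴ mol.
Fraction absorbed: 1 − 10^(−0.138) = 0.2722.
Incident photons needed: 2.482×10⁻⁴ / 0.2722 = 9.118×10⁻⁴ mol.
Photon energy: hc/λ = 6.429×10⁻¹⁹ J; per mole, 3.872×10⁵ J mol⁻¹.
Energy required: 9.118×10⁻⁴ × 3.872×10⁵ = 353.0 J.
Time: 353.0 J / 0.0514 W = 6900 s.

t ≈ 6900 s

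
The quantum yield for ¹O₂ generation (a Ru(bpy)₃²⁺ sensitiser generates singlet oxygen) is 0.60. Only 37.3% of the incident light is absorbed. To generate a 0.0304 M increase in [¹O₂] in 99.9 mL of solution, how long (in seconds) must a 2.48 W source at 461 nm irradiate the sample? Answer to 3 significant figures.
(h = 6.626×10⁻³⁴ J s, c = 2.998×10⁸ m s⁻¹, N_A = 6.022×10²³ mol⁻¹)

t ≈ 1420 s

Product: (0.0304 M)(0.0999 L) = 0.003037 mol.
Photons that must be absorbed: 0.003037 / 0.60 = 0.005062 mol.
Incident photons needed: 0.005062 / 0.373 = 0.01357 mol.
Photon energy: hc/λ = 4.309×10⁻¹⁹ J; per mole, 2.595×10⁵ J mol⁻¹.
Energy required: 0.01357 × 2.595×10⁵ = 3521 J.
Time: 3521 J / 2.48 W = 1420 s.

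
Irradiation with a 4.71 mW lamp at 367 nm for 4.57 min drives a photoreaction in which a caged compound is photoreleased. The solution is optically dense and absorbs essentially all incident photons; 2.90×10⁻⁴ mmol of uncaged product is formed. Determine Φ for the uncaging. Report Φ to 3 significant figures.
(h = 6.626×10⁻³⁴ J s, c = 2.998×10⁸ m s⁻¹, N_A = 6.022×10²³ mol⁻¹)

Φ = 0.0732

Product: 2.90×10⁻⁴ mmol = 2.90×10⁻⁷ mol.
Photon energy at 367 nm: hc/λ = (6.626×10⁻³⁴)(2.998×10⁸)/(367×10⁻⁹) = 5.413×10⁻¹⁹ J.
Energy delivered: (4.71 mW)(274.2 s) = 1.291 J.
Photons incident: 1.291 / 5.413×10⁻¹⁹ = 2.385×10¹⁸, i.e. 2.385×10¹⁸/6.022×10²³ = 3.960×10⁻⁶ mol.
Φ = 2.90×10⁻⁷ mol / 3.960×10⁻⁶ mol photons = 0.0732.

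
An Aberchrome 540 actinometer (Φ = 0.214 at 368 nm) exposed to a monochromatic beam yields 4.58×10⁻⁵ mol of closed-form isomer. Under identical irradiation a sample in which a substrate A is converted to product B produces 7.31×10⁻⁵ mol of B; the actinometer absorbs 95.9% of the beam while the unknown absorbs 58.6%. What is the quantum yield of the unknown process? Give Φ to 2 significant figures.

Φ = 0.56

Photons absorbed by the actinometer: 4.58×10⁻⁵ / 0.214 = 2.140×10⁻⁴ mol.
Incident flux: 2.140×10⁻⁴ / 0.959 = 2.231×10⁻⁴ einstein.
Absorbed by unknown: 0.586 × 2.231×10⁻⁴ = 1.307×10⁻⁴ mol.
Φ(unknown) = 7.31×10⁻⁵ / 1.307×10⁻⁴ = 0.56.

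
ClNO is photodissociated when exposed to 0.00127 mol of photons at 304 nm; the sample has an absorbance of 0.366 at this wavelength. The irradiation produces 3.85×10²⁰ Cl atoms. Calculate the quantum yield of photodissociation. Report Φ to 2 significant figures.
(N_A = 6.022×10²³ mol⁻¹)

Φ = 0.88

Product: 3.85×10²⁰ / 6.022×10²³ = 6.393×10⁻⁴ mol.
Fraction absorbed: 1 − 10^(−0.366) = 0.5695.
Photons absorbed: 0.5695 × 0.00127 = 7.233×10⁻⁴ mol.
Φ = 6.393×10⁻⁴ mol / 7.233×10⁻⁴ mol photons = 0.88.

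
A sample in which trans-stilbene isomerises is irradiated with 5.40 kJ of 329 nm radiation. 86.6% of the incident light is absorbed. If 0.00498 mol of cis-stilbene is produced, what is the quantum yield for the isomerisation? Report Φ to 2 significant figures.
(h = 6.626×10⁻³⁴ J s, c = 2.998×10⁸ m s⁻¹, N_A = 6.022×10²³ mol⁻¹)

Φ = 0.39

Photon energy at 329 nm: hc/λ = (6.626×10⁻³⁴)(2.998×10⁸)/(329×10⁻⁹) = 6.038×10⁻¹⁹ J.
Incident energy: 5.40 kJ = 5400 J.
Photons incident: 5400 / 6.038×10⁻¹⁹ = 8.943×10²¹, i.e. 8.943×10²¹/6.022×10²³ = 0.01485 mol.
Photons absorbed: 0.866 × 0.01485 = 0.01286 mol.
Φ = 0.00498 mol / 0.01286 mol photons = 0.39.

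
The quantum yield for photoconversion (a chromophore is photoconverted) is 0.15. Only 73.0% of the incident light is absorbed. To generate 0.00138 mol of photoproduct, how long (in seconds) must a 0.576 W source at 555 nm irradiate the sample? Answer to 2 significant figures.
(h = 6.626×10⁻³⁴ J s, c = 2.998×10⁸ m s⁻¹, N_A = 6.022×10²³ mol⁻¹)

t ≈ 4700 s

Photons that must be absorbed: 0.00138 / 0.15 = 0.009200 mol.
Incident photons needed: 0.009200 / 0.730 = 0.01260 mol.
Photon energy: hc/λ = 3.579×10⁻¹⁹ J; per mole, 2.155×10⁵ J mol⁻¹.
Energy required: 0.01260 × 2.155×10⁵ = 2715 J.
Time: 2715 J / 0.576 W = 4700 s.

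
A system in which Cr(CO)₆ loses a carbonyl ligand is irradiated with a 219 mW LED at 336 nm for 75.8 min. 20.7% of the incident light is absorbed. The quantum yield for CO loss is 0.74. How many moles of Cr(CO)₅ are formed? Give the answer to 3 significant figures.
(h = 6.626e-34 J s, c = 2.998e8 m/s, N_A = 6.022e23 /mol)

Photon energy at 336 nm: hc/λ = (6.626e-34)(2.998e8)/(336e-9) = 5.912e-19 J.
Energy delivered: (219 mW)(4548 s) = 996.0 J.
Photons incident: 996.0 / 5.912e-19 = 1.685e21, i.e. 1.685e21/6.022e23 = 0.002798 mol.
Photons absorbed: 0.207 × 0.002798 = 5.792e-4 mol.
Product: Φ × n_abs = 0.74 × 5.792e-4 = 4.286e-4 mol.

4.29e-4 mol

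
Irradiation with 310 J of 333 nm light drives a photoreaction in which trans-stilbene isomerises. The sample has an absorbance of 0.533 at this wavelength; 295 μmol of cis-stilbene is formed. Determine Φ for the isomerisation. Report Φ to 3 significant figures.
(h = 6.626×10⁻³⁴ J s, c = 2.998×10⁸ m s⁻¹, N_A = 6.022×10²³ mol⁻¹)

Φ = 0.484

Product: 295 μmol = 2.95×10⁻⁴ mol.
Photon energy at 333 nm: hc/λ = (6.626×10⁻³⁴)(2.998×10⁸)/(333×10⁻⁹) = 5.965×10⁻¹⁹ J.
Photons incident: 310 / 5.965×10⁻¹⁹ = 5.197×10²⁰, i.e. 5.197×10²⁰/6.022×10²³ = 8.630×10⁻⁴ mol.
Fraction absorbed: 1 − 10^(−0.533) = 0.7069.
Photons absorbed: 0.7069 × 8.630×10⁻⁴ = 6.101×10⁻⁴ mol.
Φ = 2.95×10⁻⁴ mol / 6.101×10⁻⁴ mol photons = 0.484.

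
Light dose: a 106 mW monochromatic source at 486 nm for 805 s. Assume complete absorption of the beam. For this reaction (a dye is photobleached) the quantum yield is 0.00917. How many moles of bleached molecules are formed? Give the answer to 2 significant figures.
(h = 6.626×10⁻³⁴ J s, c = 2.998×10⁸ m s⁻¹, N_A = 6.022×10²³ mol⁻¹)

3.2×10⁻⁶ mol

Photon energy at 486 nm: hc/λ = (6.626×10⁻³⁴)(2.998×10⁸)/(486×10⁻⁹) = 4.087×10⁻¹⁹ J.
Energy delivered: (106 mW)(805 s) = 85.33 J.
Photons incident: 85.33 / 4.087×10⁻¹⁹ = 2.088×10²⁰, i.e. 2.088×10²⁰/6.022×10²³ = 3.467×10⁻⁴ mol.
Product: Φ × n_abs = 0.00917 × 3.467×10⁻⁴ = 3.179×10⁻⁶ mol.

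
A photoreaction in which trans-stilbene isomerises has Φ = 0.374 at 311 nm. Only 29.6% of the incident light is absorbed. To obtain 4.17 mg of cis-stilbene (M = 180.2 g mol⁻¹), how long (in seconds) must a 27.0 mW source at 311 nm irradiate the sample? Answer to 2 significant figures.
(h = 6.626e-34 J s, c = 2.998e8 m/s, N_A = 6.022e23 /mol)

Product: 4.17 mg / 180.2 g mol⁻¹ = 2.314e-5 mol.
Photons that must be absorbed: 2.314e-5 / 0.374 = 6.187e-5 mol.
Incident photons needed: 6.187e-5 / 0.296 = 2.090e-4 mol.
Photon energy: hc/λ = 6.387e-19 J; per mole, 3.846e5 J mol⁻¹.
Energy required: 2.090e-4 × 3.846e5 = 80.38 J.
Time: 80.38 J / 0.027 W = 3000 s.

t ≈ 3000 s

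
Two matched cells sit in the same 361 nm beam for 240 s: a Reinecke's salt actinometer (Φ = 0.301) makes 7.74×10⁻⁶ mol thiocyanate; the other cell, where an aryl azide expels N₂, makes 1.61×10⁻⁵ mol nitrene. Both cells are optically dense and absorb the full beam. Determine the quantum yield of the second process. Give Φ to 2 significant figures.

Photons absorbed by the actinometer: 7.74×10⁻⁶ / 0.301 = 2.571×10⁻⁵ mol.
Φ(unknown) = 1.61×10⁻⁵ / 2.571×10⁻⁵ = 0.63.

Φ = 0.63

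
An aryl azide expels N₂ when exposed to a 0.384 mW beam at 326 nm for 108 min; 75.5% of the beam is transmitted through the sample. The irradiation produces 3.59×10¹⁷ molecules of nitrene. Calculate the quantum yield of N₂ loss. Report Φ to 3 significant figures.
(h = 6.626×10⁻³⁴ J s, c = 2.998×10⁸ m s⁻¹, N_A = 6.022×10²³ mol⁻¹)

Product: 3.59×10¹⁷ / 6.022×10²³ = 5.961×10⁻⁷ mol.
Photon energy at 326 nm: hc/λ = (6.626×10⁻³⁴)(2.998×10⁸)/(326×10⁻⁹) = 6.093×10⁻¹⁹ J.
Energy delivered: (0.384 mW)(6480 s) = 2.488 J.
Photons incident: 2.488 / 6.093×10⁻¹⁹ = 4.083×10¹⁸, i.e. 4.083×10¹⁸/6.022×10²³ = 6.780×10⁻⁶ mol.
Fraction absorbed: 1 − 75.5/100 = 0.2450.
Photons absorbed: 0.2450 × 6.780×10⁻⁶ = 1.661×10⁻⁶ mol.
Φ = 5.961×10⁻⁷ mol / 1.661×10⁻⁶ mol photons = 0.359.

Φ = 0.359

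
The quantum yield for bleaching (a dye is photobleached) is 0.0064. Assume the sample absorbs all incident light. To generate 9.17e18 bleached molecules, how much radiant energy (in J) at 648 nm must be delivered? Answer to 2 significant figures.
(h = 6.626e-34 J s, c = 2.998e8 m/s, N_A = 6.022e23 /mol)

Product: 9.17e18 / 6.022e23 = 1.523e-5 mol.
Photons that must be absorbed: 1.523e-5 / 0.0064 = 0.002380 mol.
Photon energy: hc/λ = 3.066e-19 J; per mole, 1.846e5 J mol⁻¹.
Energy required: 0.002380 × 1.846e5 = 440 J.

440 J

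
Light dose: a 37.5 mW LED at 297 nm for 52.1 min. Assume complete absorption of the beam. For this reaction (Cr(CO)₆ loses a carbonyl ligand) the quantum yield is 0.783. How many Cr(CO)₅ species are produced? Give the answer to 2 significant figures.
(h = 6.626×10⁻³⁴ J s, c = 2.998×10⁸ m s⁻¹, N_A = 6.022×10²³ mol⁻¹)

1.4×10²⁰ species

Photon energy at 297 nm: hc/λ = (6.626×10⁻³⁴)(2.998×10⁸)/(297×10⁻⁹) = 6.688×10⁻¹⁹ J.
Energy delivered: (37.5 mW)(3126 s) = 117.2 J.
Photons incident: 117.2 / 6.688×10⁻¹⁹ = 1.752×10²⁰, i.e. 1.752×10²⁰/6.022×10²³ = 2.909×10⁻⁴ mol.
Product: Φ × n_abs = 0.783 × 2.909×10⁻⁴ = 2.278×10⁻⁴ mol.
As a count: 2.278×10⁻⁴ × 6.022×10²³ = 1.4×10²⁰.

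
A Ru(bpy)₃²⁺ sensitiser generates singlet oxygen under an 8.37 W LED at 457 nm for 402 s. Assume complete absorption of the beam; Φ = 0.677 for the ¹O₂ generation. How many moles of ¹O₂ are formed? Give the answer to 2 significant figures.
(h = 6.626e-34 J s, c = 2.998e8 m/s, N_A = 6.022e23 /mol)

0.0087 mol

Photon energy at 457 nm: hc/λ = (6.626e-34)(2.998e8)/(457e-9) = 4.347e-19 J.
Energy delivered: (8.37 W)(402 s) = 3365 J.
Photons incident: 3365 / 4.347e-19 = 7.741e21, i.e. 7.741e21/6.022e23 = 0.01285 mol.
Product: Φ × n_abs = 0.677 × 0.01285 = 0.008699 mol.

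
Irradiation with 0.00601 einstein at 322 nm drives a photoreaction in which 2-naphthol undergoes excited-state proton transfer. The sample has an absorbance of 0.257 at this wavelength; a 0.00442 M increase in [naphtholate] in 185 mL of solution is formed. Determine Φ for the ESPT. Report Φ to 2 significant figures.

Φ = 0.30

Product: (0.00442 M)(0.185 L) = 8.177×10⁻⁴ mol.
Fraction absorbed: 1 − 10^(−0.257) = 0.4466.
Photons absorbed: 0.4466 × 0.00601 = 0.002684 mol.
Φ = 8.177×10⁻⁴ mol / 0.002684 mol photons = 0.30.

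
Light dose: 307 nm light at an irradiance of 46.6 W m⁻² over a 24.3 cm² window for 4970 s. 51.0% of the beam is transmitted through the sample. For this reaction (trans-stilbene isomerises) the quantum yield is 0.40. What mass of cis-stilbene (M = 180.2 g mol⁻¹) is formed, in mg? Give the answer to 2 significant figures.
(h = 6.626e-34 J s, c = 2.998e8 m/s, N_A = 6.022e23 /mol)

Photon energy at 307 nm: hc/λ = (6.626e-34)(2.998e8)/(307e-9) = 6.471e-19 J.
Energy delivered: (46.6 W m⁻²)(24.3e-4 m²)(4970 s) = 562.8 J.
Photons incident: 562.8 / 6.471e-19 = 8.697e20, i.e. 8.697e20/6.022e23 = 0.001444 mol.
Fraction absorbed: 1 − 51.0/100 = 0.4900.
Photons absorbed: 0.4900 × 0.001444 = 7.076e-4 mol.
Product: Φ × n_abs = 0.40 × 7.076e-4 = 2.830e-4 mol.
Mass: 2.830e-4 × 180.2 = 0.05100 g = 51 mg.

51 mg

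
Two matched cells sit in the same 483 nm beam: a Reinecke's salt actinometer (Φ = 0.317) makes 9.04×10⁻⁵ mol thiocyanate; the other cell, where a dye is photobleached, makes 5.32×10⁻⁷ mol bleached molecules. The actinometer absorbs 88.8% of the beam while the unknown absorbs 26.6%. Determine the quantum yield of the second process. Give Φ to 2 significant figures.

Photons absorbed by the actinometer: 9.04×10⁻⁵ / 0.317 = 2.852×10⁻⁴ mol.
Incident flux: 2.852×10⁻⁴ / 0.888 = 3.212×10⁻⁴ einstein.
Absorbed by unknown: 0.266 × 3.212×10⁻⁴ = 8.544×10⁻⁵ mol.
Φ(unknown) = 5.32×10⁻⁷ / 8.544×10⁻⁵ = 0.0062.

Φ = 0.0062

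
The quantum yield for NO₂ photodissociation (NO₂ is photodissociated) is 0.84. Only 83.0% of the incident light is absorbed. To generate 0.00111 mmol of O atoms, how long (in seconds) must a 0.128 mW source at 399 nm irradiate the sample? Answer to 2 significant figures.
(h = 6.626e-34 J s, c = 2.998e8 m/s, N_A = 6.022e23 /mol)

Product: 0.00111 mmol = 1.11e-6 mol.
Photons that must be absorbed: 1.11e-6 / 0.84 = 1.321e-6 mol.
Incident photons needed: 1.321e-6 / 0.830 = 1.592e-6 mol.
Photon energy: hc/λ = 4.979e-19 J; per mole, 2.998e5 J mol⁻¹.
Energy required: 1.592e-6 × 2.998e5 = 0.4773 J.
Time: 0.4773 J / 0.000128 W = 3700 s.

t ≈ 3700 s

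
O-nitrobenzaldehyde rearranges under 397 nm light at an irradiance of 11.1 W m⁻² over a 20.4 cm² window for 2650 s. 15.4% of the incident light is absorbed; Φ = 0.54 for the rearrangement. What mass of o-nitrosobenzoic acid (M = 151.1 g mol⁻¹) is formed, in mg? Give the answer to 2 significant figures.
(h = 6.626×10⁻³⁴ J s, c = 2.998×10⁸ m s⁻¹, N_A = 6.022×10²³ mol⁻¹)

2.5 mg

Photon energy at 397 nm: hc/λ = (6.626×10⁻³⁴)(2.998×10⁸)/(397×10⁻⁹) = 5.004×10⁻¹⁹ J.
Energy delivered: (11.1 W m⁻²)(20.4×10⁻⁴ m²)(2650 s) = 60.01 J.
Photons incident: 60.01 / 5.004×10⁻¹⁹ = 1.199×10²⁰, i.e. 1.199×10²⁰/6.022×10²³ = 1.991×10⁻⁴ mol.
Photons absorbed: 0.154 × 1.991×10⁻⁴ = 3.066×10⁻⁵ mol.
Product: Φ × n_abs = 0.54 × 3.066×10⁻⁵ = 1.656×10⁻⁵ mol.
Mass: 1.656×10⁻⁵ × 151.1 = 0.002502 g = 2.5 mg.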